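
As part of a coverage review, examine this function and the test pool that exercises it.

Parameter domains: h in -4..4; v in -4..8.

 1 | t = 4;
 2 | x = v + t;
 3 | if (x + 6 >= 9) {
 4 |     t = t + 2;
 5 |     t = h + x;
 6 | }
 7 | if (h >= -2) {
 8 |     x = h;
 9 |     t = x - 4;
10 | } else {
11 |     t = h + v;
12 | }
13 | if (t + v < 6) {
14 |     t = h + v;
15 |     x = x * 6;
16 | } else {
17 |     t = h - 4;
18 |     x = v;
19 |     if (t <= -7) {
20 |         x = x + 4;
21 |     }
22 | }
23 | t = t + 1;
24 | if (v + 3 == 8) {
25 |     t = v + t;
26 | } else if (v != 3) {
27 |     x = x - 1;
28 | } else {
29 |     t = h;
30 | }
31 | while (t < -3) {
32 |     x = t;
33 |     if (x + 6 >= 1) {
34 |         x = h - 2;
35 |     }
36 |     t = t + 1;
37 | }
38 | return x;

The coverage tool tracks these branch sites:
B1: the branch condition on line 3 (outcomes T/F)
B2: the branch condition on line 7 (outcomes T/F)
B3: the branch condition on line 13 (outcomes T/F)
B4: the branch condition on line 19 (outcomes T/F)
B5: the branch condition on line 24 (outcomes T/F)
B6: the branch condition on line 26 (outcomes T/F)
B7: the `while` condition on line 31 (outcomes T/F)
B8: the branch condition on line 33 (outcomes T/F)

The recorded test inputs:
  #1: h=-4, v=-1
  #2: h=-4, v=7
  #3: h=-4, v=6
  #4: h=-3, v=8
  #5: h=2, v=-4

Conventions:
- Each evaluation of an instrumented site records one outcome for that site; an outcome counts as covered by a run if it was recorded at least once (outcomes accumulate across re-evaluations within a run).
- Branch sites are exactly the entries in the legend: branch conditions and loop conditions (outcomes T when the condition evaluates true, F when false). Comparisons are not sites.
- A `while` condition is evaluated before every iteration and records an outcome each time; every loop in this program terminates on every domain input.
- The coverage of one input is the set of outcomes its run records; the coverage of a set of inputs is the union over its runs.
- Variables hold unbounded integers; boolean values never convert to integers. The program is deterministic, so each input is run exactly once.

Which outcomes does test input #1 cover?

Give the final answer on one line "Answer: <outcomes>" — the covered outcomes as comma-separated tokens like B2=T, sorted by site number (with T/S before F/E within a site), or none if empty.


Event log for input #1 (h=-4, v=-1):
  B1->T, B2->F, B3->T, B5->F, B6->T, B7->T, B8->T, B7->F
as a set, this run covers: B1=T, B2=F, B3=T, B5=F, B6=T, B7=T, B7=F, B8=T
Answer: B1=T, B2=F, B3=T, B5=F, B6=T, B7=T, B7=F, B8=T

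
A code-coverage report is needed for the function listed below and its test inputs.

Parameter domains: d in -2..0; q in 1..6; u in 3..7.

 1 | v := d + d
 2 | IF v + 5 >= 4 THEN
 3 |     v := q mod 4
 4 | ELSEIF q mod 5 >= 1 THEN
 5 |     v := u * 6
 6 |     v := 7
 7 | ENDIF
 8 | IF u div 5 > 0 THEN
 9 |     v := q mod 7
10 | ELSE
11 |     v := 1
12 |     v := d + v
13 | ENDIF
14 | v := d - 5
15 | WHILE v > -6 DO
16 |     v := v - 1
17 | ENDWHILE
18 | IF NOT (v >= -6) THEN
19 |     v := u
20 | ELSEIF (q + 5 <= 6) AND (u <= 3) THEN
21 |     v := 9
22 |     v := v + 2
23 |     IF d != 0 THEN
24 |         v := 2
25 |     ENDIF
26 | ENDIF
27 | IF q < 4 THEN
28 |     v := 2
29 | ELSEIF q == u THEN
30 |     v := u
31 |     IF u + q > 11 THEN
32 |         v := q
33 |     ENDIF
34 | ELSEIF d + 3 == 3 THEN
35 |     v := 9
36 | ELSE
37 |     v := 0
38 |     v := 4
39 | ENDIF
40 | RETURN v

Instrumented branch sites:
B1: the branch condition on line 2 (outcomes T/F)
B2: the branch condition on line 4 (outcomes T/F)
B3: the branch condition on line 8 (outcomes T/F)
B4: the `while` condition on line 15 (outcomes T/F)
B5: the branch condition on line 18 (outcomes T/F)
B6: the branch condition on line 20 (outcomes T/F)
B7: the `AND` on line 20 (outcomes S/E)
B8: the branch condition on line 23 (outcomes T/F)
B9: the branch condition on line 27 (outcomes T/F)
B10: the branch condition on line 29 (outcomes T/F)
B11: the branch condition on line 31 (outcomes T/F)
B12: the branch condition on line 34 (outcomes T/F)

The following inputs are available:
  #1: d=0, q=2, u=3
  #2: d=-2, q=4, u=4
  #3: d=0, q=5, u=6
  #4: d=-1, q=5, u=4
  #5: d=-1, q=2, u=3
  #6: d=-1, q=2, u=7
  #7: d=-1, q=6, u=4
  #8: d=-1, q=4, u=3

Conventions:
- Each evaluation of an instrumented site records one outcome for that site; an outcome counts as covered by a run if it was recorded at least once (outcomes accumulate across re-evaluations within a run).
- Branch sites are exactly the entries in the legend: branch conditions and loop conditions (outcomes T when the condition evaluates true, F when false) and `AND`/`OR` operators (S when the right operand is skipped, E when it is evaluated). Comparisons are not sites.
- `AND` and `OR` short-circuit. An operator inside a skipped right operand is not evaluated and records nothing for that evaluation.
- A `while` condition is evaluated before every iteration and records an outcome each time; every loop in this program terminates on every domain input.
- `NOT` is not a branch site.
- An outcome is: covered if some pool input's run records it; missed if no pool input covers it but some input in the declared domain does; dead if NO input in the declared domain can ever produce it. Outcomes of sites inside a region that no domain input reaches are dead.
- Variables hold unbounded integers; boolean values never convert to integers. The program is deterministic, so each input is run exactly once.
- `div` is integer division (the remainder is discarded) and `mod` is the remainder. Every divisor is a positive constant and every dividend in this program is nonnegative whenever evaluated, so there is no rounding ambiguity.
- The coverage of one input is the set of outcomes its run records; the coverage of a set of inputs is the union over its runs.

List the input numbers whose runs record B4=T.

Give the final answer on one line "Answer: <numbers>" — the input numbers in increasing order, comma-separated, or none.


input #1 (d=0, q=2, u=3): hits B4=T
input #2 (d=-2, q=4, u=4): never hits B4=T
input #3 (d=0, q=5, u=6): hits B4=T
input #4 (d=-1, q=5, u=4): never hits B4=T
input #5 (d=-1, q=2, u=3): never hits B4=T
input #6 (d=-1, q=2, u=7): never hits B4=T
input #7 (d=-1, q=6, u=4): never hits B4=T
input #8 (d=-1, q=4, u=3): never hits B4=T
Answer: 1, 3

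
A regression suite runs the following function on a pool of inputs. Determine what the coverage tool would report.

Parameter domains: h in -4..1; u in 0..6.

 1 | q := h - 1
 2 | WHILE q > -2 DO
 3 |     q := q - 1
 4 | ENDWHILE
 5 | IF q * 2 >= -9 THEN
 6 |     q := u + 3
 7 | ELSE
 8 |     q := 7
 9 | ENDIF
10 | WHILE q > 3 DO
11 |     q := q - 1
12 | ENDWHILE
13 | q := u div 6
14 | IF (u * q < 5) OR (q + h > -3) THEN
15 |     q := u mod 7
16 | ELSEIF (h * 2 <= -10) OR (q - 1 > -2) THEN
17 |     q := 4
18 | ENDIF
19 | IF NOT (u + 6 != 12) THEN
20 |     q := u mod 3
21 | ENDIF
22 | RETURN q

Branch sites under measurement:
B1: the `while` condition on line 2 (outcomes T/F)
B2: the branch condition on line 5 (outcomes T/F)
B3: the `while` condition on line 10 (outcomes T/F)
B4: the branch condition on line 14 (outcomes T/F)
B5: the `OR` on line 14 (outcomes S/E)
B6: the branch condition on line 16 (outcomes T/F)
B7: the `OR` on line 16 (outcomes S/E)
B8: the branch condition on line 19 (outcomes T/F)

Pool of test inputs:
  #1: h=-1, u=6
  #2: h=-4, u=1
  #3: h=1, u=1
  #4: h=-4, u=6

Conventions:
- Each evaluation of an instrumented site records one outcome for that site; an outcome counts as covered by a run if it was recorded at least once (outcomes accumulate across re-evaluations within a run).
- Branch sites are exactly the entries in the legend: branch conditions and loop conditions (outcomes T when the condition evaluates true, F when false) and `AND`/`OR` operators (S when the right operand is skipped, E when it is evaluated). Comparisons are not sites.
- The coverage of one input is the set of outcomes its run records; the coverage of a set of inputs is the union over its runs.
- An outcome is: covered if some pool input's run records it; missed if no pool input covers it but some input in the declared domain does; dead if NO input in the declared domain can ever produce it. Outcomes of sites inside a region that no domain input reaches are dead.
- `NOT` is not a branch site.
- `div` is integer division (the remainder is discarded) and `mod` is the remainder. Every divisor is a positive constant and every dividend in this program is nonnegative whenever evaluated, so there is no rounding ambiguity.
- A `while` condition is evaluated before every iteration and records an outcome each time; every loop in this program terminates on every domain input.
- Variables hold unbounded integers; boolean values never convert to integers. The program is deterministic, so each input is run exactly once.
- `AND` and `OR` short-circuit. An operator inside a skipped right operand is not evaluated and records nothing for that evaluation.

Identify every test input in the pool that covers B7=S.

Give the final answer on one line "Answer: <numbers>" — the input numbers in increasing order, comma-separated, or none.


input #1 (h=-1, u=6): does not record B7=S
input #2 (h=-4, u=1): does not record B7=S
input #3 (h=1, u=1): does not record B7=S
input #4 (h=-4, u=6): does not record B7=S
Answer: none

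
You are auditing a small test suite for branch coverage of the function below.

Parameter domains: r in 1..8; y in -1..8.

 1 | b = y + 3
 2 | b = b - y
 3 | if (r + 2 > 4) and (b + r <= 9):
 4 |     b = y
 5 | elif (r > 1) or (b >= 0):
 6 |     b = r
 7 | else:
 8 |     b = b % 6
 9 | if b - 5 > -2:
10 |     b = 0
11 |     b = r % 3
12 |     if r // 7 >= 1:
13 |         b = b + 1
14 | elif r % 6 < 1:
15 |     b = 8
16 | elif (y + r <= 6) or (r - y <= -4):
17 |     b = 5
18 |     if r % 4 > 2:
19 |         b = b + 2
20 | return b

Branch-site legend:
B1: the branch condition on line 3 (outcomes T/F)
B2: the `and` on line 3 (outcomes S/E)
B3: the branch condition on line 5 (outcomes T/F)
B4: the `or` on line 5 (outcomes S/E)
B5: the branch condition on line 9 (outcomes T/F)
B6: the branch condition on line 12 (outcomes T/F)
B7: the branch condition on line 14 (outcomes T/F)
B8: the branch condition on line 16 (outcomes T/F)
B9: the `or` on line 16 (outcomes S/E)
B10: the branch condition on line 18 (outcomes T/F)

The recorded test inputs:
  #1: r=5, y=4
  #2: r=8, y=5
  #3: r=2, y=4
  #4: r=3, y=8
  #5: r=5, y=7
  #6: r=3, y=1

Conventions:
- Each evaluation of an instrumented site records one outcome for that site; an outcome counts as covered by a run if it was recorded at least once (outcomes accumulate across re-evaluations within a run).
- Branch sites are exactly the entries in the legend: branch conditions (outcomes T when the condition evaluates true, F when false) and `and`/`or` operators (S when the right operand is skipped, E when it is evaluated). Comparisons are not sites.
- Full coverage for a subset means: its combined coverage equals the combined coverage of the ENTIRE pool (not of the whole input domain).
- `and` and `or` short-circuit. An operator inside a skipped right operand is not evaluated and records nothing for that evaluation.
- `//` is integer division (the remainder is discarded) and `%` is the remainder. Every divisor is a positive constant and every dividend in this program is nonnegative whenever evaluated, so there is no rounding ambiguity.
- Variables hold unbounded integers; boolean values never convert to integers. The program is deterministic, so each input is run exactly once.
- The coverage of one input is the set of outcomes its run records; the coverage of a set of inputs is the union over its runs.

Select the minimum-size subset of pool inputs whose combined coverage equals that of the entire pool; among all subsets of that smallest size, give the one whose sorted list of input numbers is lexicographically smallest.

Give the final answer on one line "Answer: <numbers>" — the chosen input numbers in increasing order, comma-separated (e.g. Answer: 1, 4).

test 1 (r=5, y=4) fires B2->E, B1->T, B5->T, B6->F; hits B1=T, B2=E, B5=T, B6=F
test 2 (r=8, y=5) fires B2->E, B1->F, B4->S, B3->T, B5->T, B6->T; hits B1=F, B2=E, B3=T, B4=S, B5=T, B6=T
test 3 (r=2, y=4) fires B2->S, B1->F, B4->S, B3->T, B5->F, B7->F, B9->S, B8->T, B10->F; hits B1=F, B2=S, B3=T, B4=S, B5=F, B7=F, B8=T, B9=S, B10=F
test 4 (r=3, y=8) fires B2->E, B1->T, B5->T, B6->F; hits B1=T, B2=E, B5=T, B6=F
test 5 (r=5, y=7) fires B2->E, B1->T, B5->T, B6->F; hits B1=T, B2=E, B5=T, B6=F
test 6 (r=3, y=1) fires B2->E, B1->T, B5->F, B7->F, B9->S, B8->T, B10->T; hits B1=T, B2=E, B5=F, B7=F, B8=T, B9=S, B10=T
union over all inputs: B1=T, B1=F, B2=S, B2=E, B3=T, B4=S, B5=T, B5=F, B6=T, B6=F, B7=F, B8=T, B9=S, B10=T, B10=F (15 outcomes)
every size-1 subset falls short of the 15 outcomes (best: 9/15)
every size-2 subset falls short of the 15 outcomes (best: 13/15)
every size-3 subset falls short of the 15 outcomes (best: 14/15)
at size 4, {1, 2, 3, 6} reaches all 15 outcomes; every lexicographically earlier size-4 subset fails

Answer: 1, 2, 3, 6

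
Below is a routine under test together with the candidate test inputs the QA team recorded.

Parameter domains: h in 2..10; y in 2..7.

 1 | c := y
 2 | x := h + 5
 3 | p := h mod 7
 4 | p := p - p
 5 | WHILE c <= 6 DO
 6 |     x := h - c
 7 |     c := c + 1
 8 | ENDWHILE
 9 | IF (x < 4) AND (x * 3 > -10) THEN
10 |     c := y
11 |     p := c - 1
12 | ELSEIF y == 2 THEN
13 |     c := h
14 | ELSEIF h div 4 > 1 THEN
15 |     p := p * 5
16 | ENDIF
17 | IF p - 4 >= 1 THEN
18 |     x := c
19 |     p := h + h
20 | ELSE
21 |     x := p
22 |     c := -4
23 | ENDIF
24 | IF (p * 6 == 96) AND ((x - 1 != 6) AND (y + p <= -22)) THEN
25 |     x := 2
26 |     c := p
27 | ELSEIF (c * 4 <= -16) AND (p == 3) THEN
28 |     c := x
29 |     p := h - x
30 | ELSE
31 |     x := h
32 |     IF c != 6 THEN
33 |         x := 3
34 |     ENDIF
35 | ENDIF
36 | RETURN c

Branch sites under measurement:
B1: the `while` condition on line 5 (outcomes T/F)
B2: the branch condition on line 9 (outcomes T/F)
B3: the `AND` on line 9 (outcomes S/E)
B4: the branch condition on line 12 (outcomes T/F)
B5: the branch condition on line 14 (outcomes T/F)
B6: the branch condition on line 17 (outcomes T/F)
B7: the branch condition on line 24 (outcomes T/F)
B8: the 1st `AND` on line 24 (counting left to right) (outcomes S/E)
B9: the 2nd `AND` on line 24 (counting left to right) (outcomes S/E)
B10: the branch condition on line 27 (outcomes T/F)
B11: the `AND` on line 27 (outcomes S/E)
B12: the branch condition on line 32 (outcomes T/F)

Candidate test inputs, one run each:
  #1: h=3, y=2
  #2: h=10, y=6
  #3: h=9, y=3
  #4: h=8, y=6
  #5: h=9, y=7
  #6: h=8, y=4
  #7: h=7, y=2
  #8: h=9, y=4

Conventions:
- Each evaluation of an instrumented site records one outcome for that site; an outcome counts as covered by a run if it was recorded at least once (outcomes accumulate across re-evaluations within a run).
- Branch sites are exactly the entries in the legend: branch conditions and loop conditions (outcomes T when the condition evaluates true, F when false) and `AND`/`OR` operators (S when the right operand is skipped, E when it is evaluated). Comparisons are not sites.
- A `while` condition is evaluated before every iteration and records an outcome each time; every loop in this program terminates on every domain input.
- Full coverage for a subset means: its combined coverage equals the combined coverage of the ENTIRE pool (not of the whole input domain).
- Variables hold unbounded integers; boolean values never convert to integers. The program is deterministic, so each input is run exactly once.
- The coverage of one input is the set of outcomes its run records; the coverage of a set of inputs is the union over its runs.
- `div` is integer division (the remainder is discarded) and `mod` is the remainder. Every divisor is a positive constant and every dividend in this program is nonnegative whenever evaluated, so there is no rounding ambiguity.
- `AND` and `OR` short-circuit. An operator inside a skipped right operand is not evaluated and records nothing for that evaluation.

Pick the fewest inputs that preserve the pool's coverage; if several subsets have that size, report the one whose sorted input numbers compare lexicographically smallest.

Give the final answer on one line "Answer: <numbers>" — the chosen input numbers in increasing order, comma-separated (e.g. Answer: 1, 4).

#1 (h=3, y=2) -> covered: B1=T, B1=F, B2=T, B3=E, B6=F, B7=F, B8=S, B10=F, B11=E, B12=T
#2 (h=10, y=6) -> covered: B1=T, B1=F, B2=F, B3=S, B4=F, B5=T, B6=F, B7=F, B8=S, B10=F, B11=E, B12=T
#3 (h=9, y=3) -> covered: B1=T, B1=F, B2=T, B3=E, B6=F, B7=F, B8=S, B10=F, B11=E, B12=T
#4 (h=8, y=6) -> covered: B1=T, B1=F, B2=T, B3=E, B6=T, B7=F, B8=E, B9=E, B10=F, B11=S, B12=F
#5 (h=9, y=7) -> covered: B1=F, B2=F, B3=S, B4=F, B5=T, B6=F, B7=F, B8=S, B10=F, B11=E, B12=T
#6 (h=8, y=4) -> covered: B1=T, B1=F, B2=T, B3=E, B6=F, B7=F, B8=S, B10=T, B11=E
#7 (h=7, y=2) -> covered: B1=T, B1=F, B2=T, B3=E, B6=F, B7=F, B8=S, B10=F, B11=E, B12=T
#8 (h=9, y=4) -> covered: B1=T, B1=F, B2=T, B3=E, B6=F, B7=F, B8=S, B10=T, B11=E
together the pool reaches 20 outcomes: B1=T, B1=F, B2=T, B2=F, B3=S, B3=E, B4=F, B5=T, B6=T, B6=F, B7=F, B8=S, B8=E, B9=E, B10=T, B10=F, B11=S, B11=E, B12=T, B12=F
no size-1 subset reaches all 20 outcomes (best union: 12/20)
no size-2 subset reaches all 20 outcomes (best union: 19/20)
inputs {2, 4, 6} (size 3) cover everything; no size-3 subset with a lexicographically smaller index list covers all 20

Answer: 2, 4, 6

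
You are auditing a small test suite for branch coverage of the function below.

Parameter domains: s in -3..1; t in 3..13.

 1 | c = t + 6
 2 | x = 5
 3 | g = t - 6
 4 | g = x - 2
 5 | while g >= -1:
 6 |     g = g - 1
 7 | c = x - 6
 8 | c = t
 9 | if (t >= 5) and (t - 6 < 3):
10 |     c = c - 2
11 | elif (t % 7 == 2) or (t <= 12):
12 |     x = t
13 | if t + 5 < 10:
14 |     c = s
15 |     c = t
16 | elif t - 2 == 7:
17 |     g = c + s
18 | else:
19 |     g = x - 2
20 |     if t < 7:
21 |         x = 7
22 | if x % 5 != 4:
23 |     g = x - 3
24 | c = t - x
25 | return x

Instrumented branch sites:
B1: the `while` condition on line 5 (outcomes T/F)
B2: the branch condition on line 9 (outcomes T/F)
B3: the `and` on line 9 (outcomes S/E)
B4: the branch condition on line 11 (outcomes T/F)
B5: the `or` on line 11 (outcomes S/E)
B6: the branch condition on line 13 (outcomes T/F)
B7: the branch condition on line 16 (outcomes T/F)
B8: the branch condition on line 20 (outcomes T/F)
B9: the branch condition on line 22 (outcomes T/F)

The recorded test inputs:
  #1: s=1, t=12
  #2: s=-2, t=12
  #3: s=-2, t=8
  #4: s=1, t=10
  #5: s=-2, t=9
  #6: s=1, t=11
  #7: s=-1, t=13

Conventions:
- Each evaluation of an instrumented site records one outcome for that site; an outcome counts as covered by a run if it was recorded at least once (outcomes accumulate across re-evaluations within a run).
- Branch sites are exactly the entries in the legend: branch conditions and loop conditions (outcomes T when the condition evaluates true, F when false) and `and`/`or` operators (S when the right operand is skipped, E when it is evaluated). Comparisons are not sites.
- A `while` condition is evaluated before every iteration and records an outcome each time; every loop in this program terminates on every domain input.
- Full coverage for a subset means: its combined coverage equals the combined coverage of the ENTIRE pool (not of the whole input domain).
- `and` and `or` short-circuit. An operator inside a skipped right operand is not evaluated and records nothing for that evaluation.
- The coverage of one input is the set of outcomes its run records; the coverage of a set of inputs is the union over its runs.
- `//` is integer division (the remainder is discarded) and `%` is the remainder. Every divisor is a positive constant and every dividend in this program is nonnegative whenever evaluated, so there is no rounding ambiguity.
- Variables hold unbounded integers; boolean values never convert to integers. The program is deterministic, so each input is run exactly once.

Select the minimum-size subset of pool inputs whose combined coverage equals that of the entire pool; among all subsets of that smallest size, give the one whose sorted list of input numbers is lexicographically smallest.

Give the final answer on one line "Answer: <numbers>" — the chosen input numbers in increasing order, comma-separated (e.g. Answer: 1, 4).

run #1 (s=1, t=12) runs B1->T, B1->T, B1->T, B1->T, B1->T, B1->F, B3->E, B2->F, B5->E, B4->T, B6->F, B7->F, B8->F, B9->T; records B1=T, B1=F, B2=F, B3=E, B4=T, B5=E, B6=F, B7=F, B8=F, B9=T
run #2 (s=-2, t=12) runs B1->T, B1->T, B1->T, B1->T, B1->T, B1->F, B3->E, B2->F, B5->E, B4->T, B6->F, B7->F, B8->F, B9->T; records B1=T, B1=F, B2=F, B3=E, B4=T, B5=E, B6=F, B7=F, B8=F, B9=T
run #3 (s=-2, t=8) runs B1->T, B1->T, B1->T, B1->T, B1->T, B1->F, B3->E, B2->T, B6->F, B7->F, B8->F, B9->T; records B1=T, B1=F, B2=T, B3=E, B6=F, B7=F, B8=F, B9=T
run #4 (s=1, t=10) runs B1->T, B1->T, B1->T, B1->T, B1->T, B1->F, B3->E, B2->F, B5->E, B4->T, B6->F, B7->F, B8->F, B9->T; records B1=T, B1=F, B2=F, B3=E, B4=T, B5=E, B6=F, B7=F, B8=F, B9=T
run #5 (s=-2, t=9) runs B1->T, B1->T, B1->T, B1->T, B1->T, B1->F, B3->E, B2->F, B5->S, B4->T, B6->F, B7->T, B9->F; records B1=T, B1=F, B2=F, B3=E, B4=T, B5=S, B6=F, B7=T, B9=F
run #6 (s=1, t=11) runs B1->T, B1->T, B1->T, B1->T, B1->T, B1->F, B3->E, B2->F, B5->E, B4->T, B6->F, B7->F, B8->F, B9->T; records B1=T, B1=F, B2=F, B3=E, B4=T, B5=E, B6=F, B7=F, B8=F, B9=T
run #7 (s=-1, t=13) runs B1->T, B1->T, B1->T, B1->T, B1->T, B1->F, B3->E, B2->F, B5->E, B4->F, B6->F, B7->F, B8->F, B9->T; records B1=T, B1=F, B2=F, B3=E, B4=F, B5=E, B6=F, B7=F, B8=F, B9=T
together the pool reaches 15 outcomes: B1=T, B1=F, B2=T, B2=F, B3=E, B4=T, B4=F, B5=S, B5=E, B6=F, B7=T, B7=F, B8=F, B9=T, B9=F
checked all size-1 subsets: none covers 15 outcomes (max 10/15)
checked all size-2 subsets: none covers 15 outcomes (max 14/15)
the canonical winner is {3, 5, 7}: size 3, full 15-outcome coverage, earliest index list among size-3 covers

Answer: 3, 5, 7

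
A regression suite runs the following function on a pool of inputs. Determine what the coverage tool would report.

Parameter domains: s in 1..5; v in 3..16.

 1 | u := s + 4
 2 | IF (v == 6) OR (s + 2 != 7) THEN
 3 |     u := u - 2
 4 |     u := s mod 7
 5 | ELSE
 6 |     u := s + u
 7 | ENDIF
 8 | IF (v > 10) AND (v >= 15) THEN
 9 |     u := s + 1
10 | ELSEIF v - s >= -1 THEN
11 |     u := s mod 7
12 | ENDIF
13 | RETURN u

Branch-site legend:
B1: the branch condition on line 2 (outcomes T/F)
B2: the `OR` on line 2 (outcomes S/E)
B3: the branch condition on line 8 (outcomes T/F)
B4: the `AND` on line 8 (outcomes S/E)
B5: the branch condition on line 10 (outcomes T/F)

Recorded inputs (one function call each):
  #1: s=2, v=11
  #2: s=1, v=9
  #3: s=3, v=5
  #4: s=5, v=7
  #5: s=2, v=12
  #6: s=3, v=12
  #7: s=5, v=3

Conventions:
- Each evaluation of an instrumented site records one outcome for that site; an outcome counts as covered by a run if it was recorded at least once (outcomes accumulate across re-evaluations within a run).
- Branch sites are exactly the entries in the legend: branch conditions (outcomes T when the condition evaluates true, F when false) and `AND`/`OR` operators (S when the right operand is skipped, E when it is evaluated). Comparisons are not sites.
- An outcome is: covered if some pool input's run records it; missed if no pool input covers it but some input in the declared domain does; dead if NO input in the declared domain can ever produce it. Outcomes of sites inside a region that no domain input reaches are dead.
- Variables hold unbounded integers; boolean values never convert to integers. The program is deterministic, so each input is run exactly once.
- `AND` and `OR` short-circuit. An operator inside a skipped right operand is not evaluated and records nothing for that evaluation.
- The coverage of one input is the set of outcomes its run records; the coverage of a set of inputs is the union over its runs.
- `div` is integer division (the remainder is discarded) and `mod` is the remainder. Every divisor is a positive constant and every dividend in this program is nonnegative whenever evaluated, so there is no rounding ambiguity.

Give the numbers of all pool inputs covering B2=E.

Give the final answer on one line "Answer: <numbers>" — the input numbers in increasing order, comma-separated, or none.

input #1 (s=2, v=11): records B2=E
input #2 (s=1, v=9): records B2=E
input #3 (s=3, v=5): records B2=E
input #4 (s=5, v=7): records B2=E
input #5 (s=2, v=12): records B2=E
input #6 (s=3, v=12): records B2=E
input #7 (s=5, v=3): records B2=E

Answer: 1, 2, 3, 4, 5, 6, 7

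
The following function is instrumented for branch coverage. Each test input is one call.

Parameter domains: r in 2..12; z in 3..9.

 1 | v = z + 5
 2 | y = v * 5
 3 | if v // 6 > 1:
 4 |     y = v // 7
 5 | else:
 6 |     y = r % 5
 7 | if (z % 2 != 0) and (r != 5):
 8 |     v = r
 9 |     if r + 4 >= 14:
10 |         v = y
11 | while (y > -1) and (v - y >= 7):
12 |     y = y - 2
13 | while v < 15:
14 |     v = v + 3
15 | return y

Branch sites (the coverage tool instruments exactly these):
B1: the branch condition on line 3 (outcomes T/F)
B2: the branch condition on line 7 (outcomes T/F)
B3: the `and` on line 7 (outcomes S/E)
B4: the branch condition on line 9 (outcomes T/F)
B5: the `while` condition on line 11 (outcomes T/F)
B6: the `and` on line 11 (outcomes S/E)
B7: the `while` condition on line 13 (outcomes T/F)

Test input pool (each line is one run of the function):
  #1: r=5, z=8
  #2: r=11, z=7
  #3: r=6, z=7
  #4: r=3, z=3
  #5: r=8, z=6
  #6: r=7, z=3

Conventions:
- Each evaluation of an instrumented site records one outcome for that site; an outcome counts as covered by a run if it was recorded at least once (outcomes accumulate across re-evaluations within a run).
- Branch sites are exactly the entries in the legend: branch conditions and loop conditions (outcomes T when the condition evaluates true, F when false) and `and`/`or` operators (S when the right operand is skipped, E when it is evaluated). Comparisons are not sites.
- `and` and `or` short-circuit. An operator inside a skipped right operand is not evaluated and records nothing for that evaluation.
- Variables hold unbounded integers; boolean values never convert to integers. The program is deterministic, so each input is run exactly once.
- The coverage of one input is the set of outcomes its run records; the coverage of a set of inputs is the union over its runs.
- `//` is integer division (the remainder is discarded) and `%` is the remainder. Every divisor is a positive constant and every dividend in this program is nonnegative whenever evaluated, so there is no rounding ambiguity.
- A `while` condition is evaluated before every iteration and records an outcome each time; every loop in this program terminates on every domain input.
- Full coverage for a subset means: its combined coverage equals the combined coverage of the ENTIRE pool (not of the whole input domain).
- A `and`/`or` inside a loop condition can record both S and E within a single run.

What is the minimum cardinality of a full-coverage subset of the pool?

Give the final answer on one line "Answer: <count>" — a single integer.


test 1 (r=5, z=8) hits B1=T, B2=F, B3=S, B5=T, B5=F, B6=S, B6=E, B7=T, B7=F
test 2 (r=11, z=7) hits B1=T, B2=T, B3=E, B4=T, B5=F, B6=E, B7=T, B7=F
test 3 (r=6, z=7) hits B1=T, B2=T, B3=E, B4=F, B5=F, B6=E, B7=T, B7=F
test 4 (r=3, z=3) hits B1=F, B2=T, B3=E, B4=F, B5=F, B6=E, B7=T, B7=F
test 5 (r=8, z=6) hits B1=F, B2=F, B3=S, B5=T, B5=F, B6=S, B6=E, B7=T, B7=F
test 6 (r=7, z=3) hits B1=F, B2=T, B3=E, B4=F, B5=F, B6=E, B7=T, B7=F
the full pool covers 14 outcomes: B1=T, B1=F, B2=T, B2=F, B3=S, B3=E, B4=T, B4=F, B5=T, B5=F, B6=S, B6=E, B7=T, B7=F
every size-1 subset falls short of the 14 outcomes (best: 9/14)
every size-2 subset falls short of the 14 outcomes (best: 13/14)
the canonical winner is {1, 2, 4}: size 3, full 14-outcome coverage, earliest index list among size-3 covers
Answer: 3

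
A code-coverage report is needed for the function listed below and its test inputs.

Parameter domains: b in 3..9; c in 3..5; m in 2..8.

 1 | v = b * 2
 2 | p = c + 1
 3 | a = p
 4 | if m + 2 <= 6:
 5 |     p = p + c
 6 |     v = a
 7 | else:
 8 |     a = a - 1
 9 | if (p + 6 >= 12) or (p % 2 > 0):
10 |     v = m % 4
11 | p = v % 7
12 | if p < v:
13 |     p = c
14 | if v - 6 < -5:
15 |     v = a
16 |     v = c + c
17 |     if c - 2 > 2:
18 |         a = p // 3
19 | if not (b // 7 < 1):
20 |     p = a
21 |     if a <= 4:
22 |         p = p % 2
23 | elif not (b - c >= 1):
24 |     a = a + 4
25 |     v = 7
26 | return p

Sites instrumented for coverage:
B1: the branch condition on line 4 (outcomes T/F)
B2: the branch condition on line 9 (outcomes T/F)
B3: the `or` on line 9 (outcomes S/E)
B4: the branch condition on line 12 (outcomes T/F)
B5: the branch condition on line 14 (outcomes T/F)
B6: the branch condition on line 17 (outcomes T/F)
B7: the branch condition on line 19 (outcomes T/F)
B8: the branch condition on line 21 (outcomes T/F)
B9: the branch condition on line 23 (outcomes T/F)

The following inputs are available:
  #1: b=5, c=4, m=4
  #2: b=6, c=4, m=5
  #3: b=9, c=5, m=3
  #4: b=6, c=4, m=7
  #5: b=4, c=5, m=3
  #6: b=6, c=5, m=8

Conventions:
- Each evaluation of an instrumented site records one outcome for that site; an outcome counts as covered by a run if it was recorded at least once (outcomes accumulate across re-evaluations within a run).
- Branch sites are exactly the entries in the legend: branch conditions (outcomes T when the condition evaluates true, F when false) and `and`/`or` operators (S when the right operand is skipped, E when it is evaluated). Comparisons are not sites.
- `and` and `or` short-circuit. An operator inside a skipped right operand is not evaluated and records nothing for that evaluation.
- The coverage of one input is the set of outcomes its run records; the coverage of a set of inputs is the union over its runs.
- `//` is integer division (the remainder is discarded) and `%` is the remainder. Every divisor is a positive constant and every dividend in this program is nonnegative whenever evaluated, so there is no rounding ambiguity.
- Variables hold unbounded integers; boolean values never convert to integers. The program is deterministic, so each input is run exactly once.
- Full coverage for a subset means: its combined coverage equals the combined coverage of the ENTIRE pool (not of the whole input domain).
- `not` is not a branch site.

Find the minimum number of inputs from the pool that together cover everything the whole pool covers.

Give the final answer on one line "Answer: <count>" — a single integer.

input #1 (b=5, c=4, m=4): events B1->T, B3->S, B2->T, B4->F, B5->T, B6->F, B7->F, B9->F; covers B1=T, B2=T, B3=S, B4=F, B5=T, B6=F, B7=F, B9=F
input #2 (b=6, c=4, m=5): events B1->F, B3->E, B2->T, B4->F, B5->F, B7->F, B9->F; covers B1=F, B2=T, B3=E, B4=F, B5=F, B7=F, B9=F
input #3 (b=9, c=5, m=3): events B1->T, B3->S, B2->T, B4->F, B5->F, B7->T, B8->F; covers B1=T, B2=T, B3=S, B4=F, B5=F, B7=T, B8=F
input #4 (b=6, c=4, m=7): events B1->F, B3->E, B2->T, B4->F, B5->F, B7->F, B9->F; covers B1=F, B2=T, B3=E, B4=F, B5=F, B7=F, B9=F
input #5 (b=4, c=5, m=3): events B1->T, B3->S, B2->T, B4->F, B5->F, B7->F, B9->T; covers B1=T, B2=T, B3=S, B4=F, B5=F, B7=F, B9=T
input #6 (b=6, c=5, m=8): events B1->F, B3->S, B2->T, B4->F, B5->T, B6->T, B7->F, B9->F; covers B1=F, B2=T, B3=S, B4=F, B5=T, B6=T, B7=F, B9=F
pool-wide coverage (15 outcomes): B1=T, B1=F, B2=T, B3=S, B3=E, B4=F, B5=T, B5=F, B6=T, B6=F, B7=T, B7=F, B8=F, B9=T, B9=F
size 1 is not enough: best union over all size-1 subsets is 8/15
size 2 is not enough: best union over all size-2 subsets is 12/15
size 3 is not enough: best union over all size-3 subsets is 13/15
size 4 is not enough: best union over all size-4 subsets is 14/15
at size 5, {1, 2, 3, 5, 6} reaches all 15 outcomes; every lexicographically earlier size-5 subset fails

Answer: 5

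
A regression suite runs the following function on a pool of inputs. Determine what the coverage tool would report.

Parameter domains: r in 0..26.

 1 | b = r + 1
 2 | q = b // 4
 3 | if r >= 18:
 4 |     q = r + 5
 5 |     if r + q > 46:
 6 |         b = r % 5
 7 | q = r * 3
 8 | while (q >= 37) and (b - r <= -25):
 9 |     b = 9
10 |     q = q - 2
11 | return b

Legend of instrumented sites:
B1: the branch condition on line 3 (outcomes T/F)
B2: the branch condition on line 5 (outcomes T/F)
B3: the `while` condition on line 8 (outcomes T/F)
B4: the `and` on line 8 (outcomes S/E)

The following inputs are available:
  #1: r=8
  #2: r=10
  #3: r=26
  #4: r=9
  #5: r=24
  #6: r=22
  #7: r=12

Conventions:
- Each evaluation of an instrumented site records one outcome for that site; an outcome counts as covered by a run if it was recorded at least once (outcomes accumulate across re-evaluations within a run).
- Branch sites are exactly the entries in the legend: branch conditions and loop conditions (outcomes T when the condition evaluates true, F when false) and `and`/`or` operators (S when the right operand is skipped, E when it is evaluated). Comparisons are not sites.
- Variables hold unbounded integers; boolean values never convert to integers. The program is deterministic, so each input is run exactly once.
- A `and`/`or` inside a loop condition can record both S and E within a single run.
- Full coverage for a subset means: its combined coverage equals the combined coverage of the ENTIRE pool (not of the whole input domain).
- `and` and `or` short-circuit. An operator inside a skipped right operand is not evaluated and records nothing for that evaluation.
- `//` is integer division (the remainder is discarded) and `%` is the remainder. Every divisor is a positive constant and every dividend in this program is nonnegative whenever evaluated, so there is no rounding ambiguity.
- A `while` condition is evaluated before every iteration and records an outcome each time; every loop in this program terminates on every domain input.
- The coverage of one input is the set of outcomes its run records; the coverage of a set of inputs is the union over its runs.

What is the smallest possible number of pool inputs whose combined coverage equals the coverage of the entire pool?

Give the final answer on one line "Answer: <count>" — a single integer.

#1 (r=8) -> B1->F, B4->S, B3->F; covered: B1=F, B3=F, B4=S
#2 (r=10) -> B1->F, B4->S, B3->F; covered: B1=F, B3=F, B4=S
#3 (r=26) -> B1->T, B2->T, B4->E, B3->T, B4->E, B3->F; covered: B1=T, B2=T, B3=T, B3=F, B4=E
#4 (r=9) -> B1->F, B4->S, B3->F; covered: B1=F, B3=F, B4=S
#5 (r=24) -> B1->T, B2->T, B4->E, B3->F; covered: B1=T, B2=T, B3=F, B4=E
#6 (r=22) -> B1->T, B2->T, B4->E, B3->F; covered: B1=T, B2=T, B3=F, B4=E
#7 (r=12) -> B1->F, B4->S, B3->F; covered: B1=F, B3=F, B4=S
together the pool reaches 7 outcomes: B1=T, B1=F, B2=T, B3=T, B3=F, B4=S, B4=E
size 1 is not enough: best union over all size-1 subsets is 5/7
inputs {1, 3} (size 2) cover everything; no size-2 subset with a lexicographically smaller index list covers all 7

Answer: 2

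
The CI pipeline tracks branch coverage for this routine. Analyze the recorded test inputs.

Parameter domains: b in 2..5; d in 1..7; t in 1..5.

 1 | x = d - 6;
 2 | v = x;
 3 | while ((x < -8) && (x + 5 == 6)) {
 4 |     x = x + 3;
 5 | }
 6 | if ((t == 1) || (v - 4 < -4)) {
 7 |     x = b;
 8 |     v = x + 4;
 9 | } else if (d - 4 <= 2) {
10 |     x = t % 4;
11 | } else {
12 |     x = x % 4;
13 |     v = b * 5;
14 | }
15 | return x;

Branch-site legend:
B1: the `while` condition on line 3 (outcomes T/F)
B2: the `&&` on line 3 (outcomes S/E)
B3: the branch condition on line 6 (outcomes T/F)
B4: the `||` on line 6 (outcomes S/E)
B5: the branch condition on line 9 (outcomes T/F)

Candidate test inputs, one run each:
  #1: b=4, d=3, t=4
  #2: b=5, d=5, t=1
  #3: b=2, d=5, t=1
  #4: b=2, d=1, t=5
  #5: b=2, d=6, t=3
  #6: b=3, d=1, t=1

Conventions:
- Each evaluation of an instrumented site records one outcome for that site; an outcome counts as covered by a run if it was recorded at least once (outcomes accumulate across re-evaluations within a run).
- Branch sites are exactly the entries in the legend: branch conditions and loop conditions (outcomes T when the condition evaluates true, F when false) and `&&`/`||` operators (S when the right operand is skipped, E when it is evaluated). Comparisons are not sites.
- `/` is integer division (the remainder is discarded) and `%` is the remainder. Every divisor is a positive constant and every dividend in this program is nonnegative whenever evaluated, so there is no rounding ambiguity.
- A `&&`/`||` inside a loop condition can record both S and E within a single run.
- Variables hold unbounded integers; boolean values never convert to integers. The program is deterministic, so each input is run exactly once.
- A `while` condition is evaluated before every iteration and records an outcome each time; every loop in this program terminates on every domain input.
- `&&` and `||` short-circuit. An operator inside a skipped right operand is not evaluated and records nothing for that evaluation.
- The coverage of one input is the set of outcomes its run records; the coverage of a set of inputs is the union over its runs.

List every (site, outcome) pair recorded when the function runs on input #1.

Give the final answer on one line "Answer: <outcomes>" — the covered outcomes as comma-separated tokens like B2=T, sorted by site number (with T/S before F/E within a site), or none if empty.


Tracing the run of input #1 (b=4, d=3, t=4):
  B2->S, B1->F, B4->E, B3->T
distinct outcomes covered: B1=F, B2=S, B3=T, B4=E
Answer: B1=F, B2=S, B3=T, B4=E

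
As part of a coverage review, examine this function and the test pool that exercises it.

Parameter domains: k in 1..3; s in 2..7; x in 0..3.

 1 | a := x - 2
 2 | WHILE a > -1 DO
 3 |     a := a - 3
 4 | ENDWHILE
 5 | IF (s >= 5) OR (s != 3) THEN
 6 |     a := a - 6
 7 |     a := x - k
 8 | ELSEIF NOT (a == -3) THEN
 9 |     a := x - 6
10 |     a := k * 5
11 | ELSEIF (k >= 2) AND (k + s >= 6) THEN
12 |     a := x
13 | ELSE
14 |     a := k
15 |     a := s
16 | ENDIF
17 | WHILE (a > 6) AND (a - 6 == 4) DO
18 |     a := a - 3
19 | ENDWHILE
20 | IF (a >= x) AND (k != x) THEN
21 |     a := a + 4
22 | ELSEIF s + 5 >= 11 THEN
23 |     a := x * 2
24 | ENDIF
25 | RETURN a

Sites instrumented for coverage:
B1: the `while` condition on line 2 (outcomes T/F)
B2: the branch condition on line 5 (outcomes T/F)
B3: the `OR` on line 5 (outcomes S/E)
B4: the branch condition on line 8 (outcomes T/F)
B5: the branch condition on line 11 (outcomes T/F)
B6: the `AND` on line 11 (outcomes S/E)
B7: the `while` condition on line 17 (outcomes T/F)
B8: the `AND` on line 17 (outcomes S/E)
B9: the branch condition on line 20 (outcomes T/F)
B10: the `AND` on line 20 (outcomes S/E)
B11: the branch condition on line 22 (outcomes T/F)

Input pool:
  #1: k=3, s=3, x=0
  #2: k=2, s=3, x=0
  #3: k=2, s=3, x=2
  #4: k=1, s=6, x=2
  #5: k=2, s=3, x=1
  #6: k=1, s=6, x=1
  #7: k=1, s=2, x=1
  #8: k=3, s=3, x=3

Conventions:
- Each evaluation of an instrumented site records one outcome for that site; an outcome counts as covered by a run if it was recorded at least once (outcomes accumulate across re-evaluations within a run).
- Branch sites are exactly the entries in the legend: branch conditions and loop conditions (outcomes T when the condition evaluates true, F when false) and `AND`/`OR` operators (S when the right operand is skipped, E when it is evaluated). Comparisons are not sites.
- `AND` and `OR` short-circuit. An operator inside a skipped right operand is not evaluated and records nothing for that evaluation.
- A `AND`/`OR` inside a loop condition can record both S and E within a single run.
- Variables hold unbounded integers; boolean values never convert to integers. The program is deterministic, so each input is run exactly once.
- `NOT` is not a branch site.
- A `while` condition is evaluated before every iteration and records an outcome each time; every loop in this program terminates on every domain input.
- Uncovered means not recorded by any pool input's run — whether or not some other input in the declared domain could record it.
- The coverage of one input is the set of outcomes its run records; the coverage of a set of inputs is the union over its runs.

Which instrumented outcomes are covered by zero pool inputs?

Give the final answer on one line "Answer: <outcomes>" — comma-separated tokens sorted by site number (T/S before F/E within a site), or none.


input #1, k=3, s=3, x=0: outcomes B1=F, B2=F, B3=E, B4=T, B7=F, B8=E, B9=T, B10=E
input #2, k=2, s=3, x=0: outcomes B1=F, B2=F, B3=E, B4=T, B7=T, B7=F, B8=E, B9=T, B10=E
input #3, k=2, s=3, x=2: outcomes B1=T, B1=F, B2=F, B3=E, B4=F, B5=F, B6=E, B7=F, B8=S, B9=F, B10=E, B11=F
input #4, k=1, s=6, x=2: outcomes B1=T, B1=F, B2=T, B3=S, B7=F, B8=S, B9=F, B10=S, B11=T
input #5, k=2, s=3, x=1: outcomes B1=F, B2=F, B3=E, B4=T, B7=T, B7=F, B8=E, B9=T, B10=E
input #6, k=1, s=6, x=1: outcomes B1=F, B2=T, B3=S, B7=F, B8=S, B9=F, B10=S, B11=T
input #7, k=1, s=2, x=1: outcomes B1=F, B2=T, B3=E, B7=F, B8=S, B9=F, B10=S, B11=F
input #8, k=3, s=3, x=3: outcomes B1=T, B1=F, B2=F, B3=E, B4=T, B7=F, B8=E, B9=F, B10=E, B11=F
union over the pool: B1=T, B1=F, B2=T, B2=F, B3=S, B3=E, B4=T, B4=F, B5=F, B6=E, B7=T, B7=F, B8=S, B8=E, B9=T, B9=F, B10=S, B10=E, B11=T, B11=F
uncovered (2 of 22): B5=T, B6=S
Answer: B5=T, B6=S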